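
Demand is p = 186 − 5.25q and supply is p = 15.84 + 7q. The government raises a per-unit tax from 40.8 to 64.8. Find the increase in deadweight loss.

103.44

Competitive equilibrium: 186 − 5.25q = 15.84 + 7q → q* = 13.8906, p* = 113.0743.
For a per-unit tax t: Δq = t/12.25, so DWL = ½·t·(t/12.25) = t²/24.5.
At t = 40.8: DWL = 67.9445. At t = 64.8: DWL = 171.3894.
Increase = 171.3894 − 67.9445 = 103.44.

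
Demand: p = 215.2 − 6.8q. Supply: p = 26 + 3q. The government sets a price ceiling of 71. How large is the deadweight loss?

90.86

Competitive equilibrium: 215.2 − 6.8q = 26 + 3q → q* = 19.3061, p* = 83.9184.
At the ceiling p = 71, quantity supplied = (71 − 26)/3 = 15.
Willingness to pay at q' = 15: 215.2 − 6.8·15 = 113.2.
Δq = 19.3061 − 15 = 4.3061; wedge = 113.2 − 71 = 42.2.
The triangle = ½ × 4.3061 × 42.2 = 90.86.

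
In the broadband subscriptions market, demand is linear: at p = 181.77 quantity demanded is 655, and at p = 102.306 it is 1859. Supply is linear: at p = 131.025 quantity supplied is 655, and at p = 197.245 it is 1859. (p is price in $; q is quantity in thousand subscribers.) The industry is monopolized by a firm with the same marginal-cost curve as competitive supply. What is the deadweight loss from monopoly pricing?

Demand slope = (102.306 − 181.77)/(1859 − 655) = −0.066, so p = 225 − 0.066q.
Supply slope = (197.245 − 131.025)/(1859 − 655) = 0.055, so p = 95 + 0.055q.
Competitive equilibrium: 225 − 0.066q = 95 + 0.055q → q* = 1074.38017, p* = 154.09091.
Marginal revenue: MR = 225 − 0.132q. Set MR = MC: 225 − 0.132q = 95 + 0.055q → q_m = 695.18717.
Price p_m = 225 − 0.066·695.18717 = 179.11765; MC(q_m) = 95 + 0.055·695.18717 = 133.23529.
Competitive q* = 1074.38017, so Δq = 379.193; wedge = 179.11765 − 133.23529 = 45.88236.
The triangle = ½ × 379.193 × 45.88236 = $8699.13 thousand.

$8699.13 thousand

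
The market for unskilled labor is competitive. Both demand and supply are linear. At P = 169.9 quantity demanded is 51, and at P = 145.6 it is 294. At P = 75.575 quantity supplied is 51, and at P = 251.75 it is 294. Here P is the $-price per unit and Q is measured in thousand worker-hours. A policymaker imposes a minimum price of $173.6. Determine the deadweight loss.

$9446.98 thousand

Demand slope = (145.6 − 169.9)/(294 − 51) = −0.1, so P = 175 − 0.1Q.
Supply slope = (251.75 − 75.575)/(294 − 51) = 0.725, so P = 38.6 + 0.725Q.
Competitive equilibrium: 175 − 0.1Q = 38.6 + 0.725Q → Q* = 165.3333, P* = 158.4667.
At the floor P = 173.6, quantity demanded = (175 − 173.6)/0.1 = 14.
Sellers' marginal cost at Q' = 14: 38.6 + 0.725·14 = 48.75.
ΔQ = 165.3333 − 14 = 151.3333; wedge = 173.6 − 48.75 = 124.85.
Welfare loss = ½ × 151.3333 × 124.85 = $9446.98 thousand.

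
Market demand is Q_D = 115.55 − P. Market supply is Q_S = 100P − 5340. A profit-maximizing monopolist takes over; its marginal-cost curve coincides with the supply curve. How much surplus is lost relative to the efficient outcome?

473.30

In inverse form: demand P = 115.55 − Q, supply P = 53.4 + 0.01Q.
Competitive equilibrium: 115.55 − Q = 53.4 + 0.01Q → Q* = 61.5347, P* = 54.0153.
Marginal revenue: MR = 115.55 − 2Q. Set MR = MC: 115.55 − 2Q = 53.4 + 0.01Q → Q_m = 30.9204.
Price P_m = 115.55 − 1·30.9204 = 84.6296; MC(Q_m) = 53.4 + 0.01·30.9204 = 53.7092.
Competitive Q* = 61.5347, so ΔQ = 30.6143; wedge = 84.6296 − 53.7092 = 30.9204.
The triangle = ½ × 30.6143 × 30.9204 = 473.30.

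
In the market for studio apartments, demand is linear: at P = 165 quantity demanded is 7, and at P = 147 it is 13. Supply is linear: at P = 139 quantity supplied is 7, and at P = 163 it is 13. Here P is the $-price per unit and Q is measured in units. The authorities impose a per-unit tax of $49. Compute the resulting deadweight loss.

$171.50

Demand slope = (147 − 165)/(13 − 7) = −3, so P = 186 − 3Q.
Supply slope = (163 − 139)/(13 − 7) = 4, so P = 111 + 4Q.
Competitive equilibrium: 186 − 3Q = 111 + 4Q → Q* = 10.7143, P* = 153.8571.
With the tax, the buyer price exceeds the seller price by 49: (186 − 3Q) − (111 + 4Q) = 49 → Q' = 3.7143.
ΔQ = 10.7143 − 3.7143 = 7; the wedge equals the tax, 49.
Welfare loss = ½ × 7 × 49 = $171.50.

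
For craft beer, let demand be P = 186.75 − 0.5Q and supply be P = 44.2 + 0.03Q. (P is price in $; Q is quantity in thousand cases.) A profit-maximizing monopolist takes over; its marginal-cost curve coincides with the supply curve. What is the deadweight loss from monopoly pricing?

Competitive equilibrium: 186.75 − 0.5Q = 44.2 + 0.03Q → Q* = 268.9623, P* = 52.2689.
Marginal revenue: MR = 186.75 − Q. Set MR = MC: 186.75 − Q = 44.2 + 0.03Q → Q_m = 138.3981.
Price P_m = 186.75 − 0.5·138.3981 = 117.551; MC(Q_m) = 44.2 + 0.03·138.3981 = 48.3519.
Competitive Q* = 268.9623, so ΔQ = 130.5642; wedge = 117.551 − 48.3519 = 69.1991.
Deadweight loss = ½ × 130.5642 × 69.1991 = $4517.46 thousand.

$4517.46 thousand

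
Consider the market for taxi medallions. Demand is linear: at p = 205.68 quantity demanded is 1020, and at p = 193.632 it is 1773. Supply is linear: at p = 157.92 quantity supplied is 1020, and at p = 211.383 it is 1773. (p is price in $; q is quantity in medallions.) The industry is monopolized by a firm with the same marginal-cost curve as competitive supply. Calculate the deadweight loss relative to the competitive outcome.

$2583.93

Demand slope = (193.632 − 205.68)/(1773 − 1020) = −0.016, so p = 222 − 0.016q.
Supply slope = (211.383 − 157.92)/(1773 − 1020) = 0.071, so p = 85.5 + 0.071q.
Competitive equilibrium: 222 − 0.016q = 85.5 + 0.071q → q* = 1568.965517, p* = 196.896552.
Marginal revenue: MR = 222 − 0.032q. Set MR = MC: 222 − 0.032q = 85.5 + 0.071q → q_m = 1325.242718.
Price p_m = 222 − 0.016·1325.242718 = 200.796117; MC(q_m) = 85.5 + 0.071·1325.242718 = 179.592233.
Competitive q* = 1568.965517, so Δq = 243.722799; wedge = 200.796117 − 179.592233 = 21.203884.
Deadweight loss = ½ × 243.722799 × 21.203884 = $2583.93.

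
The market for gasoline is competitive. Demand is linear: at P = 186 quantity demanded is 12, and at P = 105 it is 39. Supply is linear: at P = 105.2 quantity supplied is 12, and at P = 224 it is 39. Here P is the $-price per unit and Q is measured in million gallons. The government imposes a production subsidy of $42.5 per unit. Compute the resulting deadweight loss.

Demand slope = (105 − 186)/(39 − 12) = −3, so P = 222 − 3Q.
Supply slope = (224 − 105.2)/(39 − 12) = 4.4, so P = 52.4 + 4.4Q.
Competitive equilibrium: 222 − 3Q = 52.4 + 4.4Q → Q* = 22.91892, P* = 153.24324.
The subsidy lowers effective supply by 42.5: P = 9.9 + 4.4Q.
New quantity: 222 − 3Q = 9.9 + 4.4Q → Q' = 28.66216.
Overproduction ΔQ = 28.66216 − 22.91892 = 5.74324; wedge = subsidy = 42.5.
DWL = ½ × 5.74324 × 42.5 = $122.04 million.

$122.04 million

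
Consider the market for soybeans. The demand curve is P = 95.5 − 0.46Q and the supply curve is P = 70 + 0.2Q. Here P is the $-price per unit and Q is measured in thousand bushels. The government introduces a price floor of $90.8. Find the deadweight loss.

Competitive equilibrium: 95.5 − 0.46Q = 70 + 0.2Q → Q* = 38.6364, P* = 77.7273.
At the floor P = 90.8, quantity demanded = (95.5 − 90.8)/0.46 = 10.2174.
Sellers' marginal cost at Q' = 10.2174: 70 + 0.2·10.2174 = 72.0435.
ΔQ = 38.6364 − 10.2174 = 28.419; wedge = 90.8 − 72.0435 = 18.7565.
The triangle = ½ × 28.419 × 18.7565 = $266.52 thousand.

$266.52 thousand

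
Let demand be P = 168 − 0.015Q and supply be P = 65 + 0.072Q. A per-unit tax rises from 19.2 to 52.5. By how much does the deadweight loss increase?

13721.90

Competitive equilibrium: 168 − 0.015Q = 65 + 0.072Q → Q* = 1183.908, P* = 150.2414.
For a per-unit tax t: ΔQ = t/0.087, so DWL = ½·t·(t/0.087) = t²/0.174.
At t = 19.2: DWL = 2118.621. At t = 52.5: DWL = 15840.517.
Increase = 15840.517 − 2118.621 = 13721.90.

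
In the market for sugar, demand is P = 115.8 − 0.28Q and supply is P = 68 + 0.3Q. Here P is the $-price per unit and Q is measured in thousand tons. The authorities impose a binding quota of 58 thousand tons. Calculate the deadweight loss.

$172.85 thousand

Competitive equilibrium: 115.8 − 0.28Q = 68 + 0.3Q → Q* = 82.4138, P* = 92.7241.
At Q = 58: demand price = 115.8 − 0.28·58 = 99.56; supply price = 68 + 0.3·58 = 85.4.
ΔQ = 82.4138 − 58 = 24.4138; wedge = 99.56 − 85.4 = 14.16.
The triangle = ½ × 24.4138 × 14.16 = $172.85 thousand.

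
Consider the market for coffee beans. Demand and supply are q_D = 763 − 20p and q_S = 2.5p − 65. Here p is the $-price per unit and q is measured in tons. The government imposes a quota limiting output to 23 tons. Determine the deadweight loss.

$3.60

In inverse form: demand p = 38.15 − 0.05q, supply p = 26 + 0.4q.
Competitive equilibrium: 38.15 − 0.05q = 26 + 0.4q → q* = 27, p* = 36.8.
At q = 23: demand price = 38.15 − 0.05·23 = 37; supply price = 26 + 0.4·23 = 35.2.
Δq = 27 − 23 = 4; wedge = 37 − 35.2 = 1.8.
Deadweight loss = ½ × 4 × 1.8 = $3.60.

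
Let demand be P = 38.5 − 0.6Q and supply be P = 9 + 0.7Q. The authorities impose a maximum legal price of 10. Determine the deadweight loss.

Competitive equilibrium: 38.5 − 0.6Q = 9 + 0.7Q → Q* = 22.69231, P* = 24.88462.
At the ceiling P = 10, quantity supplied = (10 − 9)/0.7 = 1.42857.
Willingness to pay at Q' = 1.42857: 38.5 − 0.6·1.42857 = 37.64286.
ΔQ = 22.69231 − 1.42857 = 21.26374; wedge = 37.64286 − 10 = 27.64286.
Welfare loss = ½ × 21.26374 × 27.64286 = 293.90.

293.90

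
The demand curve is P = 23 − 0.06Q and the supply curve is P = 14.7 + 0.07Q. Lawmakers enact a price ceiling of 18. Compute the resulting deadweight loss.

18.14

Competitive equilibrium: 23 − 0.06Q = 14.7 + 0.07Q → Q* = 63.84615, P* = 19.16923.
At the ceiling P = 18, quantity supplied = (18 − 14.7)/0.07 = 47.14286.
Willingness to pay at Q' = 47.14286: 23 − 0.06·47.14286 = 20.17143.
ΔQ = 63.84615 − 47.14286 = 16.70329; wedge = 20.17143 − 18 = 2.17143.
Deadweight loss = ½ × 16.70329 × 2.17143 = 18.14.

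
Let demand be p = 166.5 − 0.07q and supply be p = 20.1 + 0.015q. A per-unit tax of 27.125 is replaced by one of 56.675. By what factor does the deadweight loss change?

4.366

Competitive equilibrium: 166.5 − 0.07q = 20.1 + 0.015q → q* = 1722.3529, p* = 45.9353.
For a per-unit tax t: Δq = t/0.085, so DWL = ½·t·(t/0.085) = t²/0.17.
At t = 27.125: DWL = 4328.033. At t = 56.675: DWL = 18894.445.
Ratio = (56.675/27.125)² = 4.366.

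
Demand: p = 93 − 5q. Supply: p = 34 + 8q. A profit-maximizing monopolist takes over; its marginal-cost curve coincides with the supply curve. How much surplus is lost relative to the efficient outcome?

Competitive equilibrium: 93 − 5q = 34 + 8q → q* = 4.5385, p* = 70.3077.
Marginal revenue: MR = 93 − 10q. Set MR = MC: 93 − 10q = 34 + 8q → q_m = 3.2778.
Price p_m = 93 − 5·3.2778 = 76.611; MC(q_m) = 34 + 8·3.2778 = 60.2224.
Competitive q* = 4.5385, so Δq = 1.2607; wedge = 76.611 − 60.2224 = 16.3886.
The triangle = ½ × 1.2607 × 16.3886 = 10.33.

10.33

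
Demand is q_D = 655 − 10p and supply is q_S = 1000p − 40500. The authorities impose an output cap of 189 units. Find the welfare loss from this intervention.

172.97

In inverse form: demand p = 65.5 − 0.1q, supply p = 40.5 + 0.001q.
Competitive equilibrium: 65.5 − 0.1q = 40.5 + 0.001q → q* = 247.5248, p* = 40.7475.
At q = 189: demand price = 65.5 − 0.1·189 = 46.6; supply price = 40.5 + 0.001·189 = 40.689.
Δq = 247.5248 − 189 = 58.5248; wedge = 46.6 − 40.689 = 5.911.
Deadweight loss = ½ × 58.5248 × 5.911 = 172.97.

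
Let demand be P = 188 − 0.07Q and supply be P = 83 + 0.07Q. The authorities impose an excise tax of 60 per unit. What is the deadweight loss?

12857.14

Competitive equilibrium: 188 − 0.07Q = 83 + 0.07Q → Q* = 750, P* = 135.5.
With the tax, the buyer price exceeds the seller price by 60: (188 − 0.07Q) − (83 + 0.07Q) = 60 → Q' = 321.4286.
ΔQ = 750 − 321.4286 = 428.5714; the wedge equals the tax, 60.
The triangle = ½ × 428.5714 × 60 = 12857.14.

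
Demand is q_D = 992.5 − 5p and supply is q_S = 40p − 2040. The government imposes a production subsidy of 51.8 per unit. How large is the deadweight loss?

5962.76

In inverse form: demand p = 198.5 − 0.2q, supply p = 51 + 0.025q.
Competitive equilibrium: 198.5 − 0.2q = 51 + 0.025q → q* = 655.55556, p* = 67.38889.
The subsidy lowers effective supply by 51.8: p = 0.025q − 0.8.
New quantity: 198.5 − 0.2q = 0.025q − 0.8 → q' = 885.77778.
Overproduction Δq = 885.77778 − 655.55556 = 230.22222; wedge = subsidy = 51.8.
DWL = ½ × 230.22222 × 51.8 = 5962.76.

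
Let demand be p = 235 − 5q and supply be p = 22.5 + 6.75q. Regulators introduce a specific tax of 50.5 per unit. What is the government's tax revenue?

696.26

Competitive equilibrium: 235 − 5q = 22.5 + 6.75q → q* = 18.08511, p* = 144.57447.
With the tax, the buyer price exceeds the seller price by 50.5: (235 − 5q) − (22.5 + 6.75q) = 50.5 → q' = 13.78723.
Tax revenue = 50.5 × 13.78723 = 696.26.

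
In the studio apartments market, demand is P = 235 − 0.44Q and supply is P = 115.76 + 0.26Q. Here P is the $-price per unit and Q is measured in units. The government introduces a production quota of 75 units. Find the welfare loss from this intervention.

Competitive equilibrium: 235 − 0.44Q = 115.76 + 0.26Q → Q* = 170.3429, P* = 160.0491.
At Q = 75: demand price = 235 − 0.44·75 = 202; supply price = 115.76 + 0.26·75 = 135.26.
ΔQ = 170.3429 − 75 = 95.3429; wedge = 202 − 135.26 = 66.74.
The triangle = ½ × 95.3429 × 66.74 = $3181.59.

$3181.59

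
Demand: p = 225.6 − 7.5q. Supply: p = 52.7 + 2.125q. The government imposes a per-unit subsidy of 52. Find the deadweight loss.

Competitive equilibrium: 225.6 − 7.5q = 52.7 + 2.125q → q* = 17.9636, p* = 90.8727.
The subsidy lowers effective supply by 52: p = 0.7 + 2.125q.
New quantity: 225.6 − 7.5q = 0.7 + 2.125q → q' = 23.3662.
Overproduction Δq = 23.3662 − 17.9636 = 5.4026; wedge = subsidy = 52.
DWL = ½ × 5.4026 × 52 = 140.47.

140.47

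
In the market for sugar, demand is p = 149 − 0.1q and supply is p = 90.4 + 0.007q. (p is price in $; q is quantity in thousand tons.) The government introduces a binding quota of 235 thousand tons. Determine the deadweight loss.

Competitive equilibrium: 149 − 0.1q = 90.4 + 0.007q → q* = 547.6636, p* = 94.2336.
At q = 235: demand price = 149 − 0.1·235 = 125.5; supply price = 90.4 + 0.007·235 = 92.045.
Δq = 547.6636 − 235 = 312.6636; wedge = 125.5 − 92.045 = 33.455.
Deadweight loss = ½ × 312.6636 × 33.455 = $5230.08 thousand.

$5230.08 thousand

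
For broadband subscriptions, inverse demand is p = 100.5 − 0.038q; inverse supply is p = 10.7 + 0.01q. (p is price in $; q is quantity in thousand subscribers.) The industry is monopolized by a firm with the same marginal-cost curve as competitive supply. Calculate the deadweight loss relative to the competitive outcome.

$16400.30 thousand

Competitive equilibrium: 100.5 − 0.038q = 10.7 + 0.01q → q* = 1870.83333, p* = 29.40833.
Marginal revenue: MR = 100.5 − 0.076q. Set MR = MC: 100.5 − 0.076q = 10.7 + 0.01q → q_m = 1044.18605.
Price p_m = 100.5 − 0.038·1044.18605 = 60.82093; MC(q_m) = 10.7 + 0.01·1044.18605 = 21.14186.
Competitive q* = 1870.83333, so Δq = 826.64728; wedge = 60.82093 − 21.14186 = 39.67907.
The triangle = ½ × 826.64728 × 39.67907 = $16400.30 thousand.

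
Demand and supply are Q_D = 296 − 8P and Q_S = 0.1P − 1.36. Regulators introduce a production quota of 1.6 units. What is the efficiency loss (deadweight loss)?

In inverse form: demand P = 37 − 0.125Q, supply P = 13.6 + 10Q.
Competitive equilibrium: 37 − 0.125Q = 13.6 + 10Q → Q* = 2.3111, P* = 36.7111.
At Q = 1.6: demand price = 37 − 0.125·1.6 = 36.8; supply price = 13.6 + 10·1.6 = 29.6.
ΔQ = 2.3111 − 1.6 = 0.7111; wedge = 36.8 − 29.6 = 7.2.
Welfare loss = ½ × 0.7111 × 7.2 = 2.56.

2.56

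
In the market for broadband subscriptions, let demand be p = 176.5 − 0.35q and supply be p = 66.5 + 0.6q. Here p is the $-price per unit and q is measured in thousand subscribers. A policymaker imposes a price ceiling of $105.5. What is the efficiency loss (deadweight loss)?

Competitive equilibrium: 176.5 − 0.35q = 66.5 + 0.6q → q* = 115.7895, p* = 135.9737.
At the ceiling p = 105.5, quantity supplied = (105.5 − 66.5)/0.6 = 65.
Willingness to pay at q' = 65: 176.5 − 0.35·65 = 153.75.
Δq = 115.7895 − 65 = 50.7895; wedge = 153.75 − 105.5 = 48.25.
The triangle = ½ × 50.7895 × 48.25 = $1225.30 thousand.

$1225.30 thousand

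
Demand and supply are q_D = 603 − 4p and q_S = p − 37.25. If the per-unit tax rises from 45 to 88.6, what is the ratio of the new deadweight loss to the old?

3.877

In inverse form: demand p = 150.75 − 0.25q, supply p = 37.25 + q.
Competitive equilibrium: 150.75 − 0.25q = 37.25 + q → q* = 90.8, p* = 128.05.
For a per-unit tax t: Δq = t/1.25, so DWL = ½·t·(t/1.25) = t²/2.5.
At t = 45: DWL = 810. At t = 88.6: DWL = 3139.984.
Ratio = (88.6/45)² = 3.877.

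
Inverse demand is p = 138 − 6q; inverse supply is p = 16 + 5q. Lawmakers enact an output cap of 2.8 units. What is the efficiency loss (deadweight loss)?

378.07

Competitive equilibrium: 138 − 6q = 16 + 5q → q* = 11.0909, p* = 71.4545.
At q = 2.8: demand price = 138 − 6·2.8 = 121.2; supply price = 16 + 5·2.8 = 30.
Δq = 11.0909 − 2.8 = 8.2909; wedge = 121.2 − 30 = 91.2.
Welfare loss = ½ × 8.2909 × 91.2 = 378.07.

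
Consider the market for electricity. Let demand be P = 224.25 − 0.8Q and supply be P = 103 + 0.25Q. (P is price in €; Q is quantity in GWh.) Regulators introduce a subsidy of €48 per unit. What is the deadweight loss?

€1097.14

Competitive equilibrium: 224.25 − 0.8Q = 103 + 0.25Q → Q* = 115.4762, P* = 131.869.
The subsidy lowers effective supply by 48: P = 55 + 0.25Q.
New quantity: 224.25 − 0.8Q = 55 + 0.25Q → Q' = 161.1905.
Overproduction ΔQ = 161.1905 − 115.4762 = 45.7143; wedge = subsidy = 48.
Welfare loss = ½ × 45.7143 × 48 = €1097.14.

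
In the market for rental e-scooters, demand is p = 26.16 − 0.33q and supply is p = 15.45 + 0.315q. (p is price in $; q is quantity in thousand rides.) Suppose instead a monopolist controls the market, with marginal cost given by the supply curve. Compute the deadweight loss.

Competitive equilibrium: 26.16 − 0.33q = 15.45 + 0.315q → q* = 16.6047, p* = 20.6805.
Marginal revenue: MR = 26.16 − 0.66q. Set MR = MC: 26.16 − 0.66q = 15.45 + 0.315q → q_m = 10.9846.
Price p_m = 26.16 − 0.33·10.9846 = 22.5351; MC(q_m) = 15.45 + 0.315·10.9846 = 18.9101.
Competitive q* = 16.6047, so Δq = 5.6201; wedge = 22.5351 − 18.9101 = 3.625.
Welfare loss = ½ × 5.6201 × 3.625 = $10.19 thousand.

$10.19 thousand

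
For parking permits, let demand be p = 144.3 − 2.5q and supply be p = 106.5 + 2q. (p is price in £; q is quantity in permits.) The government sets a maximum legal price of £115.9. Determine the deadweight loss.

Competitive equilibrium: 144.3 − 2.5q = 106.5 + 2q → q* = 8.4, p* = 123.3.
At the ceiling p = 115.9, quantity supplied = (115.9 − 106.5)/2 = 4.7.
Willingness to pay at q' = 4.7: 144.3 − 2.5·4.7 = 132.55.
Δq = 8.4 − 4.7 = 3.7; wedge = 132.55 − 115.9 = 16.65.
Deadweight loss = ½ × 3.7 × 16.65 = £30.80.

£30.80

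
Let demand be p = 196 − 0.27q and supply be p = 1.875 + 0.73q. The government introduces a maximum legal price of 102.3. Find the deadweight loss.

Competitive equilibrium: 196 − 0.27q = 1.875 + 0.73q → q* = 194.125, p* = 143.5863.
At the ceiling p = 102.3, quantity supplied = (102.3 − 1.875)/0.73 = 137.5685.
Willingness to pay at q' = 137.5685: 196 − 0.27·137.5685 = 158.8565.
Δq = 194.125 − 137.5685 = 56.5565; wedge = 158.8565 − 102.3 = 56.5565.
DWL = ½ × 56.5565 × 56.5565 = 1599.32.

1599.32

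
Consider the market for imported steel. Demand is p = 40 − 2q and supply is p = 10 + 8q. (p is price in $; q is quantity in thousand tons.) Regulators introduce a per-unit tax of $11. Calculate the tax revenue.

$20.90 thousand

Competitive equilibrium: 40 − 2q = 10 + 8q → q* = 3, p* = 34.
With the tax, the buyer price exceeds the seller price by 11: (40 − 2q) − (10 + 8q) = 11 → q' = 1.9.
Tax revenue = 11 × 1.9 = $20.90 thousand.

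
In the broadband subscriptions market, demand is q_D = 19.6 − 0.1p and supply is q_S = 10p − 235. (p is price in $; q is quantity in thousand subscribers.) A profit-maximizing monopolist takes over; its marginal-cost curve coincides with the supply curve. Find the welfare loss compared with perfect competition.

$364.62 thousand

In inverse form: demand p = 196 − 10q, supply p = 23.5 + 0.1q.
Competitive equilibrium: 196 − 10q = 23.5 + 0.1q → q* = 17.07921, p* = 25.20792.
Marginal revenue: MR = 196 − 20q. Set MR = MC: 196 − 20q = 23.5 + 0.1q → q_m = 8.58209.
Price p_m = 196 − 10·8.58209 = 110.1791; MC(q_m) = 23.5 + 0.1·8.58209 = 24.35821.
Competitive q* = 17.07921, so Δq = 8.49712; wedge = 110.1791 − 24.35821 = 85.82089.
Welfare loss = ½ × 8.49712 × 85.82089 = $364.62 thousand.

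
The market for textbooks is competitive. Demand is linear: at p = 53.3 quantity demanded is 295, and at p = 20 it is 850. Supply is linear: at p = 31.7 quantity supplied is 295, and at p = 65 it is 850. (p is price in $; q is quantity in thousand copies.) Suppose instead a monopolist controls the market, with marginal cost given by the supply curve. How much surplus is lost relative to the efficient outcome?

$1504.17 thousand

Demand slope = (20 − 53.3)/(850 − 295) = −0.06, so p = 71 − 0.06q.
Supply slope = (65 − 31.7)/(850 − 295) = 0.06, so p = 14 + 0.06q.
Competitive equilibrium: 71 − 0.06q = 14 + 0.06q → q* = 475, p* = 42.5.
Marginal revenue: MR = 71 − 0.12q. Set MR = MC: 71 − 0.12q = 14 + 0.06q → q_m = 316.6667.
Price p_m = 71 − 0.06·316.6667 = 52; MC(q_m) = 14 + 0.06·316.6667 = 33.
Competitive q* = 475, so Δq = 158.3333; wedge = 52 − 33 = 19.
Welfare loss = ½ × 158.3333 × 19 = $1504.17 thousand.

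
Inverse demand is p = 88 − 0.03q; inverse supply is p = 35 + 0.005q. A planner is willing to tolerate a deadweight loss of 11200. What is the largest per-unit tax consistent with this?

Competitive equilibrium: 88 − 0.03q = 35 + 0.005q → q* = 1514.2857, p* = 42.5714.
A tax t gives Δq = t/0.035 and wedge t, so DWL = t²/0.07.
t²/0.07 = 11200 → t² = 784 → t = 28.

28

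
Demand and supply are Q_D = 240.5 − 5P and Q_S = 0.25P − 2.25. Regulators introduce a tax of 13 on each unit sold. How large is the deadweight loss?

20.12

In inverse form: demand P = 48.1 − 0.2Q, supply P = 9 + 4Q.
Competitive equilibrium: 48.1 − 0.2Q = 9 + 4Q → Q* = 9.3095, P* = 46.2381.
With the tax, the buyer price exceeds the seller price by 13: (48.1 − 0.2Q) − (9 + 4Q) = 13 → Q' = 6.2143.
ΔQ = 9.3095 − 6.2143 = 3.0952; the wedge equals the tax, 13.
The triangle = ½ × 3.0952 × 13 = 20.12.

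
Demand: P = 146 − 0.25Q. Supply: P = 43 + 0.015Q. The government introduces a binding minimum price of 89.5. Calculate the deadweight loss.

3506.55

Competitive equilibrium: 146 − 0.25Q = 43 + 0.015Q → Q* = 388.6792, P* = 48.8302.
At the floor P = 89.5, quantity demanded = (146 − 89.5)/0.25 = 226.
Sellers' marginal cost at Q' = 226: 43 + 0.015·226 = 46.39.
ΔQ = 388.6792 − 226 = 162.6792; wedge = 89.5 − 46.39 = 43.11.
Welfare loss = ½ × 162.6792 × 43.11 = 3506.55.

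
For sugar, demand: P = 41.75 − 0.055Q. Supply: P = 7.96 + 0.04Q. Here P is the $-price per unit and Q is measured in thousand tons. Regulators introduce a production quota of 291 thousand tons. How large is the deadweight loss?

$198.74 thousand

Competitive equilibrium: 41.75 − 0.055Q = 7.96 + 0.04Q → Q* = 355.6842, P* = 22.1874.
At Q = 291: demand price = 41.75 − 0.055·291 = 25.745; supply price = 7.96 + 0.04·291 = 19.6.
ΔQ = 355.6842 − 291 = 64.6842; wedge = 25.745 − 19.6 = 6.145.
DWL = ½ × 64.6842 × 6.145 = $198.74 thousand.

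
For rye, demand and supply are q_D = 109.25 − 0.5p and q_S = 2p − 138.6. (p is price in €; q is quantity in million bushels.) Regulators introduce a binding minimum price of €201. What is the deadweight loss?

€3242.33 million

In inverse form: demand p = 218.5 − 2q, supply p = 69.3 + 0.5q.
Competitive equilibrium: 218.5 − 2q = 69.3 + 0.5q → q* = 59.68, p* = 99.14.
At the floor p = 201, quantity demanded = (218.5 − 201)/2 = 8.75.
Sellers' marginal cost at q' = 8.75: 69.3 + 0.5·8.75 = 73.675.
Δq = 59.68 − 8.75 = 50.93; wedge = 201 − 73.675 = 127.325.
DWL = ½ × 50.93 × 127.325 = €3242.33 million.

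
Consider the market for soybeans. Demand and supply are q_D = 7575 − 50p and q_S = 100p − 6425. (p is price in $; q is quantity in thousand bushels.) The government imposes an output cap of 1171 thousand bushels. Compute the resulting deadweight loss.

In inverse form: demand p = 151.5 − 0.02q, supply p = 64.25 + 0.01q.
Competitive equilibrium: 151.5 − 0.02q = 64.25 + 0.01q → q* = 2908.3333, p* = 93.3333.
At q = 1171: demand price = 151.5 − 0.02·1171 = 128.08; supply price = 64.25 + 0.01·1171 = 75.96.
Δq = 2908.3333 − 1171 = 1737.3333; wedge = 128.08 − 75.96 = 52.12.
The triangle = ½ × 1737.3333 × 52.12 = $45274.91 thousand.

$45274.91 thousand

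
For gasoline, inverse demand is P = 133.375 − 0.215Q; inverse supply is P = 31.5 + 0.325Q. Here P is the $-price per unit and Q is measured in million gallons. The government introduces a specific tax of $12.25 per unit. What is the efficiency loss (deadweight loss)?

Competitive equilibrium: 133.375 − 0.215Q = 31.5 + 0.325Q → Q* = 188.6574, P* = 92.8137.
With the tax, the buyer price exceeds the seller price by 12.25: (133.375 − 0.215Q) − (31.5 + 0.325Q) = 12.25 → Q' = 165.9722.
ΔQ = 188.6574 − 165.9722 = 22.6852; the wedge equals the tax, 12.25.
The triangle = ½ × 22.6852 × 12.25 = $138.95 million.

$138.95 million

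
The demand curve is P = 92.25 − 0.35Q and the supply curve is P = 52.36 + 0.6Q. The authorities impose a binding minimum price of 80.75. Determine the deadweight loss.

39.61

Competitive equilibrium: 92.25 − 0.35Q = 52.36 + 0.6Q → Q* = 41.9895, P* = 77.5537.
At the floor P = 80.75, quantity demanded = (92.25 − 80.75)/0.35 = 32.8571.
Sellers' marginal cost at Q' = 32.8571: 52.36 + 0.6·32.8571 = 72.0743.
ΔQ = 41.9895 − 32.8571 = 9.1324; wedge = 80.75 − 72.0743 = 8.6757.
Welfare loss = ½ × 9.1324 × 8.6757 = 39.61.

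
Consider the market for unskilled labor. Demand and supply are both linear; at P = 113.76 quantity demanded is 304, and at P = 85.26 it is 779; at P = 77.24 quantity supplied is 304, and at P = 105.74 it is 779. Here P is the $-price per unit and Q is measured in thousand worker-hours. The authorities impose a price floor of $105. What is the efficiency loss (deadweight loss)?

$1504.17 thousand

Demand slope = (85.26 − 113.76)/(779 − 304) = −0.06, so P = 132 − 0.06Q.
Supply slope = (105.74 − 77.24)/(779 − 304) = 0.06, so P = 59 + 0.06Q.
Competitive equilibrium: 132 − 0.06Q = 59 + 0.06Q → Q* = 608.3333, P* = 95.5.
At the floor P = 105, quantity demanded = (132 − 105)/0.06 = 450.
Sellers' marginal cost at Q' = 450: 59 + 0.06·450 = 86.
ΔQ = 608.3333 − 450 = 158.3333; wedge = 105 − 86 = 19.
Deadweight loss = ½ × 158.3333 × 19 = $1504.17 thousand.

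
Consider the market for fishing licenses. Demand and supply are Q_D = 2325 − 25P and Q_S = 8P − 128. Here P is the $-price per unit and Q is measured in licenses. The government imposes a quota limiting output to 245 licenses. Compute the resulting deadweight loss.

$4053.73

In inverse form: demand P = 93 − 0.04Q, supply P = 16 + 0.125Q.
Competitive equilibrium: 93 − 0.04Q = 16 + 0.125Q → Q* = 466.6667, P* = 74.3333.
At Q = 245: demand price = 93 − 0.04·245 = 83.2; supply price = 16 + 0.125·245 = 46.625.
ΔQ = 466.6667 − 245 = 221.6667; wedge = 83.2 − 46.625 = 36.575.
Deadweight loss = ½ × 221.6667 × 36.575 = $4053.73.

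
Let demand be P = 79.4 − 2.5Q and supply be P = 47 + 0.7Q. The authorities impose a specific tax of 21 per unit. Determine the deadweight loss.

Competitive equilibrium: 79.4 − 2.5Q = 47 + 0.7Q → Q* = 10.125, P* = 54.0875.
With the tax, the buyer price exceeds the seller price by 21: (79.4 − 2.5Q) − (47 + 0.7Q) = 21 → Q' = 3.5625.
ΔQ = 10.125 − 3.5625 = 6.5625; the wedge equals the tax, 21.
DWL = ½ × 6.5625 × 21 = 68.91.

68.91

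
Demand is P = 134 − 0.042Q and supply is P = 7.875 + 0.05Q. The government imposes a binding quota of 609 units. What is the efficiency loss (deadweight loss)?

26704.29

Competitive equilibrium: 134 − 0.042Q = 7.875 + 0.05Q → Q* = 1370.9239, P* = 76.4212.
At Q = 609: demand price = 134 − 0.042·609 = 108.422; supply price = 7.875 + 0.05·609 = 38.325.
ΔQ = 1370.9239 − 609 = 761.9239; wedge = 108.422 − 38.325 = 70.097.
Welfare loss = ½ × 761.9239 × 70.097 = 26704.29.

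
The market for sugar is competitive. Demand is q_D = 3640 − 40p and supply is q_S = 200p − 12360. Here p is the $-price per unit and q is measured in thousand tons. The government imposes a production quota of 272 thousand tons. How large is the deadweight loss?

$7378.03 thousand

In inverse form: demand p = 91 − 0.025q, supply p = 61.8 + 0.005q.
Competitive equilibrium: 91 − 0.025q = 61.8 + 0.005q → q* = 973.3333, p* = 66.6667.
At q = 272: demand price = 91 − 0.025·272 = 84.2; supply price = 61.8 + 0.005·272 = 63.16.
Δq = 973.3333 − 272 = 701.3333; wedge = 84.2 − 63.16 = 21.04.
The triangle = ½ × 701.3333 × 21.04 = $7378.03 thousand.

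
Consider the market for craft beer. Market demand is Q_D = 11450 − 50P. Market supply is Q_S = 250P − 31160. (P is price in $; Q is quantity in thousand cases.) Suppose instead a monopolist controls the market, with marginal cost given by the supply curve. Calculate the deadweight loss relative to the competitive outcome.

$46879.35 thousand

In inverse form: demand P = 229 − 0.02Q, supply P = 124.64 + 0.004Q.
Competitive equilibrium: 229 − 0.02Q = 124.64 + 0.004Q → Q* = 4348.33333, P* = 142.03333.
Marginal revenue: MR = 229 − 0.04Q. Set MR = MC: 229 − 0.04Q = 124.64 + 0.004Q → Q_m = 2371.81818.
Price P_m = 229 − 0.02·2371.81818 = 181.56364; MC(Q_m) = 124.64 + 0.004·2371.81818 = 134.12727.
Competitive Q* = 4348.33333, so ΔQ = 1976.51515; wedge = 181.56364 − 134.12727 = 47.43637.
DWL = ½ × 1976.51515 × 47.43637 = $46879.35 thousand.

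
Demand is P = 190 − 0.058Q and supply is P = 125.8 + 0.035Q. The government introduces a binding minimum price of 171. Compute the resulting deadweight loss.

6118.36

Competitive equilibrium: 190 − 0.058Q = 125.8 + 0.035Q → Q* = 690.32258, P* = 149.96129.
At the floor P = 171, quantity demanded = (190 − 171)/0.058 = 327.58621.
Sellers' marginal cost at Q' = 327.58621: 125.8 + 0.035·327.58621 = 137.26552.
ΔQ = 690.32258 − 327.58621 = 362.73637; wedge = 171 − 137.26552 = 33.73448.
The triangle = ½ × 362.73637 × 33.73448 = 6118.36.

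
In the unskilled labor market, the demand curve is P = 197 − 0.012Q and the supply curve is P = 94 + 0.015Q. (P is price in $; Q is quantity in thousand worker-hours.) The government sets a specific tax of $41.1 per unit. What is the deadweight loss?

$31281.67 thousand

Competitive equilibrium: 197 − 0.012Q = 94 + 0.015Q → Q* = 3814.8148, P* = 151.2222.
With the tax, the buyer price exceeds the seller price by 41.1: (197 − 0.012Q) − (94 + 0.015Q) = 41.1 → Q' = 2292.5926.
ΔQ = 3814.8148 − 2292.5926 = 1522.2222; the wedge equals the tax, 41.1.
DWL = ½ × 1522.2222 × 41.1 = $31281.67 thousand.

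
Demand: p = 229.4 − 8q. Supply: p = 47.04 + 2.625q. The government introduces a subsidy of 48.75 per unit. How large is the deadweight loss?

Competitive equilibrium: 229.4 − 8q = 47.04 + 2.625q → q* = 17.1633, p* = 92.0936.
The subsidy lowers effective supply by 48.75: p = 2.625q − 1.71.
New quantity: 229.4 − 8q = 2.625q − 1.71 → q' = 21.7515.
Overproduction Δq = 21.7515 − 17.1633 = 4.5882; wedge = subsidy = 48.75.
Deadweight loss = ½ × 4.5882 × 48.75 = 111.84.

111.84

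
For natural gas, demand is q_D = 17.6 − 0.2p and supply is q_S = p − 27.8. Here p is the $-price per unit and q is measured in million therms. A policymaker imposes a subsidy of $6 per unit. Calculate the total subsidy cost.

$66.20 million

In inverse form: demand p = 88 − 5q, supply p = 27.8 + q.
Competitive equilibrium: 88 − 5q = 27.8 + q → q* = 10.0333, p* = 37.8333.
The subsidy lowers effective supply by 6: p = 21.8 + q.
New quantity: 88 − 5q = 21.8 + q → q' = 11.0333.
Total subsidy cost = 6 × 11.0333 = $66.20 million.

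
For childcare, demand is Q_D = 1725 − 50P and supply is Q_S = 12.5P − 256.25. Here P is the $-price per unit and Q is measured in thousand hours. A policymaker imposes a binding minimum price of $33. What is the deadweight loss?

$211.25 thousand

In inverse form: demand P = 34.5 − 0.02Q, supply P = 20.5 + 0.08Q.
Competitive equilibrium: 34.5 − 0.02Q = 20.5 + 0.08Q → Q* = 140, P* = 31.7.
At the floor P = 33, quantity demanded = (34.5 − 33)/0.02 = 75.
Sellers' marginal cost at Q' = 75: 20.5 + 0.08·75 = 26.5.
ΔQ = 140 − 75 = 65; wedge = 33 − 26.5 = 6.5.
The triangle = ½ × 65 × 6.5 = $211.25 thousand.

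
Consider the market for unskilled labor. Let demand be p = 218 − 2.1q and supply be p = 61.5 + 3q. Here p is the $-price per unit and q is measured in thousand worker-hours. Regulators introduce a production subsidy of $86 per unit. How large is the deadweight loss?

Competitive equilibrium: 218 − 2.1q = 61.5 + 3q → q* = 30.6863, p* = 153.5588.
The subsidy lowers effective supply by 86: p = 3q − 24.5.
New quantity: 218 − 2.1q = 3q − 24.5 → q' = 47.549.
Overproduction Δq = 47.549 − 30.6863 = 16.8627; wedge = subsidy = 86.
Welfare loss = ½ × 16.8627 × 86 = $725.10 thousand.

$725.10 thousand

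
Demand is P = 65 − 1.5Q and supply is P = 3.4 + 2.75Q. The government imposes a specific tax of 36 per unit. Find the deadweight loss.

Competitive equilibrium: 65 − 1.5Q = 3.4 + 2.75Q → Q* = 14.4941, P* = 43.2588.
With the tax, the buyer price exceeds the seller price by 36: (65 − 1.5Q) − (3.4 + 2.75Q) = 36 → Q' = 6.0235.
ΔQ = 14.4941 − 6.0235 = 8.4706; the wedge equals the tax, 36.
The triangle = ½ × 8.4706 × 36 = 152.47.

152.47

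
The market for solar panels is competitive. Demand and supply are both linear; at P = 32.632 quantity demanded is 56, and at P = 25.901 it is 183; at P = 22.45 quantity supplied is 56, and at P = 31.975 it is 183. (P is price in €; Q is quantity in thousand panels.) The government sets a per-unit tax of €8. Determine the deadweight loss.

€250 thousand

Demand slope = (25.901 − 32.632)/(183 − 56) = −0.053, so P = 35.6 − 0.053Q.
Supply slope = (31.975 − 22.45)/(183 − 56) = 0.075, so P = 18.25 + 0.075Q.
Competitive equilibrium: 35.6 − 0.053Q = 18.25 + 0.075Q → Q* = 135.5469, P* = 28.416.
With the tax, the buyer price exceeds the seller price by 8: (35.6 − 0.053Q) − (18.25 + 0.075Q) = 8 → Q' = 73.0469.
ΔQ = 135.5469 − 73.0469 = 62.5; the wedge equals the tax, 8.
DWL = ½ × 62.5 × 8 = €250 thousand.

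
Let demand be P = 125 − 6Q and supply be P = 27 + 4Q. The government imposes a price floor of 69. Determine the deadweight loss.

1.09

Competitive equilibrium: 125 − 6Q = 27 + 4Q → Q* = 9.8, P* = 66.2.
At the floor P = 69, quantity demanded = (125 − 69)/6 = 9.3333.
Sellers' marginal cost at Q' = 9.3333: 27 + 4·9.3333 = 64.3332.
ΔQ = 9.8 − 9.3333 = 0.4667; wedge = 69 − 64.3332 = 4.6668.
Welfare loss = ½ × 0.4667 × 4.6668 = 1.09.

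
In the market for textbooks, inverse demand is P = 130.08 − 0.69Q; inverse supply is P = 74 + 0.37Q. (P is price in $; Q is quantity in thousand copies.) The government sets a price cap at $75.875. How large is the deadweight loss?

Competitive equilibrium: 130.08 − 0.69Q = 74 + 0.37Q → Q* = 52.9057, P* = 93.5751.
At the ceiling P = 75.875, quantity supplied = (75.875 − 74)/0.37 = 5.0676.
Willingness to pay at Q' = 5.0676: 130.08 − 0.69·5.0676 = 126.5834.
ΔQ = 52.9057 − 5.0676 = 47.8381; wedge = 126.5834 − 75.875 = 50.7084.
Deadweight loss = ½ × 47.8381 × 50.7084 = $1212.90 thousand.

$1212.90 thousand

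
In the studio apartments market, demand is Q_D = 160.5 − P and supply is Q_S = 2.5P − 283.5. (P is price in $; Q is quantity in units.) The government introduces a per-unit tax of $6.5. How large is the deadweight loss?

$15.09

In inverse form: demand P = 160.5 − Q, supply P = 113.4 + 0.4Q.
Competitive equilibrium: 160.5 − Q = 113.4 + 0.4Q → Q* = 33.6429, P* = 126.8571.
With the tax, the buyer price exceeds the seller price by 6.5: (160.5 − Q) − (113.4 + 0.4Q) = 6.5 → Q' = 29.
ΔQ = 33.6429 − 29 = 4.6429; the wedge equals the tax, 6.5.
The triangle = ½ × 4.6429 × 6.5 = $15.09.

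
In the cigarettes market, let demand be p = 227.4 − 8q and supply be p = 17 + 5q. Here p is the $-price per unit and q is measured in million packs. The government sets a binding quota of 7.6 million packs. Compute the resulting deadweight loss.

$479.02 million

Competitive equilibrium: 227.4 − 8q = 17 + 5q → q* = 16.1846, p* = 97.9231.
At q = 7.6: demand price = 227.4 − 8·7.6 = 166.6; supply price = 17 + 5·7.6 = 55.
Δq = 16.1846 − 7.6 = 8.5846; wedge = 166.6 − 55 = 111.6.
DWL = ½ × 8.5846 × 111.6 = $479.02 million.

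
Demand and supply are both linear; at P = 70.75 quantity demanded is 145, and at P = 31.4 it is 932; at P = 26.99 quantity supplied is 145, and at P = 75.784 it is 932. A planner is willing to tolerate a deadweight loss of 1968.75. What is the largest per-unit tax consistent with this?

21

Demand slope = (31.4 − 70.75)/(932 − 145) = −0.05, so P = 78 − 0.05Q.
Supply slope = (75.784 − 26.99)/(932 − 145) = 0.062, so P = 18 + 0.062Q.
Competitive equilibrium: 78 − 0.05Q = 18 + 0.062Q → Q* = 535.7143, P* = 51.2143.
A tax t gives ΔQ = t/0.112 and wedge t, so DWL = t²/0.224.
t²/0.224 = 1968.75 → t² = 441 → t = 21.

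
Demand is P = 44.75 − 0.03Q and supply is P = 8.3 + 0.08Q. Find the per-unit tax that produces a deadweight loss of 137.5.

Competitive equilibrium: 44.75 − 0.03Q = 8.3 + 0.08Q → Q* = 331.3636, P* = 34.8091.
A tax t gives ΔQ = t/0.11 and wedge t, so DWL = t²/0.22.
t²/0.22 = 137.5 → t² = 30.25 → t = 5.5.

5.5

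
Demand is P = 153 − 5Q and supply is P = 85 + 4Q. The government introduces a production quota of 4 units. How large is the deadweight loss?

56.89

Competitive equilibrium: 153 − 5Q = 85 + 4Q → Q* = 7.5556, P* = 115.2222.
At Q = 4: demand price = 153 − 5·4 = 133; supply price = 85 + 4·4 = 101.
ΔQ = 7.5556 − 4 = 3.5556; wedge = 133 − 101 = 32.
DWL = ½ × 3.5556 × 32 = 56.89.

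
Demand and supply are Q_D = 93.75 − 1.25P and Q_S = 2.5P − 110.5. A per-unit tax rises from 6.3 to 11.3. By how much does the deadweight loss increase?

In inverse form: demand P = 75 − 0.8Q, supply P = 44.2 + 0.4Q.
Competitive equilibrium: 75 − 0.8Q = 44.2 + 0.4Q → Q* = 25.6667, P* = 54.4667.
For a per-unit tax t: ΔQ = t/1.2, so DWL = ½·t·(t/1.2) = t²/2.4.
At t = 6.3: DWL = 16.538. At t = 11.3: DWL = 53.204.
Increase = 53.204 − 16.538 = 36.67.

36.67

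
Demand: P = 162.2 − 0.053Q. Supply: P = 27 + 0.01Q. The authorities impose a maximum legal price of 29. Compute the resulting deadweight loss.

119291.75

Competitive equilibrium: 162.2 − 0.053Q = 27 + 0.01Q → Q* = 2146.03175, P* = 48.46032.
At the ceiling P = 29, quantity supplied = (29 − 27)/0.01 = 200.
Willingness to pay at Q' = 200: 162.2 − 0.053·200 = 151.6.
ΔQ = 2146.03175 − 200 = 1946.03175; wedge = 151.6 − 29 = 122.6.
Welfare loss = ½ × 1946.03175 × 122.6 = 119291.75.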